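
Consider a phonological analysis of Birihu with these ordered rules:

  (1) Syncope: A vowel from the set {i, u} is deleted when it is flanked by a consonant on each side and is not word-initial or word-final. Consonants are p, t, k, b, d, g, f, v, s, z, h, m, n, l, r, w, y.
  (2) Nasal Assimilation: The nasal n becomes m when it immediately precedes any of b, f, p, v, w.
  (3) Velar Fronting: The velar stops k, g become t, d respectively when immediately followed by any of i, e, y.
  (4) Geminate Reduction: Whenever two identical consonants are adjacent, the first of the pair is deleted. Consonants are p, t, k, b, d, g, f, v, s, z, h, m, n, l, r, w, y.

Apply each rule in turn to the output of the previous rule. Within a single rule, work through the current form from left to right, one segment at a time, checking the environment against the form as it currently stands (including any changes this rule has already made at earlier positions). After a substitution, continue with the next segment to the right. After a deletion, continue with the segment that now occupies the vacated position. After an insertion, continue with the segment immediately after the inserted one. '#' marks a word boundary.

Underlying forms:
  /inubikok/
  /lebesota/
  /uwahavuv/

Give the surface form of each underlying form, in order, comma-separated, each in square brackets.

[imbkok], [lebesota], [uwahav]

/inubikok/:
  (1) Syncope: [inubikok] → [inbkok]
  (2) Nasal Assimilation: [inbkok] → [imbkok]
  (3) Velar Fronting: no change — [imbkok]
  (4) Geminate Reduction: no change — [imbkok]
/lebesota/:
  (1) Syncope: no change — [lebesota]
  (2) Nasal Assimilation: no change — [lebesota]
  (3) Velar Fronting: no change — [lebesota]
  (4) Geminate Reduction: no change — [lebesota]
/uwahavuv/:
  (1) Syncope: [uwahavuv] → [uwahavv]
  (2) Nasal Assimilation: no change — [uwahavv]
  (3) Velar Fronting: no change — [uwahavv]
  (4) Geminate Reduction: [uwahavv] → [uwahav]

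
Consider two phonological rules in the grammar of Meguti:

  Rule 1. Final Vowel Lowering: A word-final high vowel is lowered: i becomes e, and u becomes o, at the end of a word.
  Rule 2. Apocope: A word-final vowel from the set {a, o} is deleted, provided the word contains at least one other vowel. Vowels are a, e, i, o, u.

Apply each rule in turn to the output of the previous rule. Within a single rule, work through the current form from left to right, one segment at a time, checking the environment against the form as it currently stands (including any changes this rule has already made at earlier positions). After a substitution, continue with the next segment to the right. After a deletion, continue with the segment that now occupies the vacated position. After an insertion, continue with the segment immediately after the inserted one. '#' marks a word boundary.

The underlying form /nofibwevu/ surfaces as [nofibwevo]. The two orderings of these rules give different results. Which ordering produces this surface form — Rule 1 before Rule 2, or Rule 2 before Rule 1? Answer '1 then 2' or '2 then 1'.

2 then 1

Order 1 then 2:
  1 Final Vowel Lowering: [nofibwevu] → [nofibwevo]
  2 Apocope: [nofibwevo] → [nofibwev]
  result: [nofibwev]
Order 2 then 1:
  2 Apocope: no change — [nofibwevu]
  1 Final Vowel Lowering: [nofibwevu] → [nofibwevo]
  result: [nofibwevo]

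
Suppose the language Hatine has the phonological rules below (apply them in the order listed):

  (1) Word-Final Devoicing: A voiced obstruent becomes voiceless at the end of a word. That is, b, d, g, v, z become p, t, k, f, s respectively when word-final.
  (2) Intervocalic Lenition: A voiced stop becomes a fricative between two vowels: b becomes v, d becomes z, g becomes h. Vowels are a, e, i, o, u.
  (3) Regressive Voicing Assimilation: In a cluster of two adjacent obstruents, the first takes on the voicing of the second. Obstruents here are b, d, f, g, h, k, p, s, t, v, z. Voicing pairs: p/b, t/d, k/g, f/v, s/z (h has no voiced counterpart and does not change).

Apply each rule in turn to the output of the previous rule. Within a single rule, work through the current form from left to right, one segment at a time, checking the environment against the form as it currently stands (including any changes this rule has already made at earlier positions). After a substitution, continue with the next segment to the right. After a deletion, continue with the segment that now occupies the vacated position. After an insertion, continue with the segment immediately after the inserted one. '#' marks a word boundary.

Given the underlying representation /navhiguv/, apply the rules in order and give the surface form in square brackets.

(1) Word-Final Devoicing: [navhiguv] → [navhiguf]
(2) Intervocalic Lenition: [navhiguf] → [navhihuf]
(3) Regressive Voicing Assimilation: [navhihuf] → [nafhihuf]

[nafhihuf]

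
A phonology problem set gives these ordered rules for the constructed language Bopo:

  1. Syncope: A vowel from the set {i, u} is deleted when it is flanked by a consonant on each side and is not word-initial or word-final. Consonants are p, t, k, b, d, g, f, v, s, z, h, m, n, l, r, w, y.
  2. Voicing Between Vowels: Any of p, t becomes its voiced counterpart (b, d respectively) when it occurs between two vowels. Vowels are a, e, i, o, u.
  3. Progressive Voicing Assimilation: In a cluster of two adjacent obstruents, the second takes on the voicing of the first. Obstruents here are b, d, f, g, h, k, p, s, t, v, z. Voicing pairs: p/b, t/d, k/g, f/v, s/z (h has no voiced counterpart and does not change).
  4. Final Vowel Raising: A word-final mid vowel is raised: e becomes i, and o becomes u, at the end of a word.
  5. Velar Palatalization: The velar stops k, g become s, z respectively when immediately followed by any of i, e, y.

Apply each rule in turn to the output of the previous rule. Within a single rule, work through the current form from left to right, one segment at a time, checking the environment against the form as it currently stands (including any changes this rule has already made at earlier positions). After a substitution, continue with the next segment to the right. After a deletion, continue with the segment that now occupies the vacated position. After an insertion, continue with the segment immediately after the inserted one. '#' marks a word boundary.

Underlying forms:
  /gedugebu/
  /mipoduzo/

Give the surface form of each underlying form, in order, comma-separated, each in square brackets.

/gedugebu/:
  1 Syncope: [gedugebu] → [gedgebu]
  2 Voicing Between Vowels: no change — [gedgebu]
  3 Progressive Voicing Assimilation: no change — [gedgebu]
  4 Final Vowel Raising: no change — [gedgebu]
  5 Velar Palatalization: [gedgebu] → [zedzebu]
/mipoduzo/:
  1 Syncope: [mipoduzo] → [mpodzo]
  2 Voicing Between Vowels: no change — [mpodzo]
  3 Progressive Voicing Assimilation: no change — [mpodzo]
  4 Final Vowel Raising: [mpodzo] → [mpodzu]
  5 Velar Palatalization: no change — [mpodzu]

[zedzebu], [mpodzu]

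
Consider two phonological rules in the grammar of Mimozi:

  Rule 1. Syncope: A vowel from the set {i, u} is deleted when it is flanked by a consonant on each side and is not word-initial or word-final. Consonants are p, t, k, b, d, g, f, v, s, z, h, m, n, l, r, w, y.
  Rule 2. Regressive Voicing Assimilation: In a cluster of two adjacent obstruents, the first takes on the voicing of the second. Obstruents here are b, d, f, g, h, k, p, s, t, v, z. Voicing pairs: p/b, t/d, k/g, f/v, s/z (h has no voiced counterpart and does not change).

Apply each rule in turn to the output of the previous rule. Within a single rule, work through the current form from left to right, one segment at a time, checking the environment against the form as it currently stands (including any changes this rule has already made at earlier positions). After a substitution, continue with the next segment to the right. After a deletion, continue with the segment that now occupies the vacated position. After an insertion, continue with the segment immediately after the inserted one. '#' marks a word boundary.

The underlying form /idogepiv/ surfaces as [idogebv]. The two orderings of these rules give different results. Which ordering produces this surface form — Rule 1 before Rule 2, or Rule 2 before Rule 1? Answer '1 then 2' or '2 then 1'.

1 then 2

Order 1 then 2:
  1 Syncope: [idogepiv] → [idogepv]
  2 Regressive Voicing Assimilation: [idogepv] → [idogebv]
  result: [idogebv]
Order 2 then 1:
  2 Regressive Voicing Assimilation: no change — [idogepiv]
  1 Syncope: [idogepiv] → [idogepv]
  result: [idogepv]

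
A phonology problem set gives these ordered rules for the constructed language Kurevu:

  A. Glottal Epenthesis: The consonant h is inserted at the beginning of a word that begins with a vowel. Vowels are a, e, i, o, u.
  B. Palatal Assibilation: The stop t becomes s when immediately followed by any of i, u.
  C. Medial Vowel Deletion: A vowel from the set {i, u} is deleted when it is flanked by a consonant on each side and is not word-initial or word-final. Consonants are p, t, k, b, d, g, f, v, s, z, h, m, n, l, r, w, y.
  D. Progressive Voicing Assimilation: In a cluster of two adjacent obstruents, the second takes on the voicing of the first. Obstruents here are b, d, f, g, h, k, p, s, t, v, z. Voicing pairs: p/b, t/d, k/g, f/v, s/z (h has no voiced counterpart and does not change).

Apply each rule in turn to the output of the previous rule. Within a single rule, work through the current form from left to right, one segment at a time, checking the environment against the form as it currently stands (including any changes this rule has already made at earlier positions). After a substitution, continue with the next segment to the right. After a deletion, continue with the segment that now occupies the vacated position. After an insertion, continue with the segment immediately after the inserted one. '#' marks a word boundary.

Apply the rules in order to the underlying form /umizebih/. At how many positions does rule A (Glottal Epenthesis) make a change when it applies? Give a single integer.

1

A Glottal Epenthesis: [umizebih] → [humizebih]
B Palatal Assibilation: no change — [humizebih]
C Medial Vowel Deletion: [humizebih] → [hmzebh]
D Progressive Voicing Assimilation: no change — [hmzebh]
Rule A changed 1 position(s).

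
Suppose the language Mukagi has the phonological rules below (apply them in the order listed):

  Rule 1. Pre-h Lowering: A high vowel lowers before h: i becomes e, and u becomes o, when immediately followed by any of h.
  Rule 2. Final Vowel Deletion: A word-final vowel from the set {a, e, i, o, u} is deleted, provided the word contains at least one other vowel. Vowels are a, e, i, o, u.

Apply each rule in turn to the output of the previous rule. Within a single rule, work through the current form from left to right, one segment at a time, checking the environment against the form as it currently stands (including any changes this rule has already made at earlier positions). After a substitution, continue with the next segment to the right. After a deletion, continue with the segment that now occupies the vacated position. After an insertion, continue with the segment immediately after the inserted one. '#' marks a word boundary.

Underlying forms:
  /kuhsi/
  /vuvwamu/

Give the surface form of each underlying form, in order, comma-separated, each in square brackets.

[kohs], [vuvwam]

/kuhsi/:
  Rule 1 Pre-h Lowering: [kuhsi] → [kohsi]
  Rule 2 Final Vowel Deletion: [kohsi] → [kohs]
/vuvwamu/:
  Rule 1 Pre-h Lowering: no change — [vuvwamu]
  Rule 2 Final Vowel Deletion: [vuvwamu] → [vuvwam]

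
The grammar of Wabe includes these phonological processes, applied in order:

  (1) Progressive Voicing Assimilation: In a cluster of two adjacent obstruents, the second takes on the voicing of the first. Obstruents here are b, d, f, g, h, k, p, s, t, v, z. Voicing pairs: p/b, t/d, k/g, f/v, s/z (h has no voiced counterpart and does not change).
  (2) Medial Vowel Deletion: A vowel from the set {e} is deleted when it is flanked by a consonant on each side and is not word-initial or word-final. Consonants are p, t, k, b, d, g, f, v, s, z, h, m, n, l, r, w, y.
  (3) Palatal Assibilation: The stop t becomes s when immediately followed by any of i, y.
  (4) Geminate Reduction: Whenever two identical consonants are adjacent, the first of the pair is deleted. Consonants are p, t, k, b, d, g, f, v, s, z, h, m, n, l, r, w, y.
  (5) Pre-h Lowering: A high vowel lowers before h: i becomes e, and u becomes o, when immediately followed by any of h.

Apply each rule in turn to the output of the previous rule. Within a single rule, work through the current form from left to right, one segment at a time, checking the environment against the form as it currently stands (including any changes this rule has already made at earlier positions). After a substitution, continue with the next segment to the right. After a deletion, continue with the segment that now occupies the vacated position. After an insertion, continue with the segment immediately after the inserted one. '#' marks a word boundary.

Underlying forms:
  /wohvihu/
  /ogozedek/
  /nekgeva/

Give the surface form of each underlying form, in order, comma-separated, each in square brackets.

[wohfehu], [ogozdk], [nkva]

/wohvihu/:
  (1) Progressive Voicing Assimilation: [wohvihu] → [wohfihu]
  (2) Medial Vowel Deletion: no change — [wohfihu]
  (3) Palatal Assibilation: no change — [wohfihu]
  (4) Geminate Reduction: no change — [wohfihu]
  (5) Pre-h Lowering: [wohfihu] → [wohfehu]
/ogozedek/:
  (1) Progressive Voicing Assimilation: no change — [ogozedek]
  (2) Medial Vowel Deletion: [ogozedek] → [ogozdk]
  (3) Palatal Assibilation: no change — [ogozdk]
  (4) Geminate Reduction: no change — [ogozdk]
  (5) Pre-h Lowering: no change — [ogozdk]
/nekgeva/:
  (1) Progressive Voicing Assimilation: [nekgeva] → [nekkeva]
  (2) Medial Vowel Deletion: [nekkeva] → [nkkva]
  (3) Palatal Assibilation: no change — [nkkva]
  (4) Geminate Reduction: [nkkva] → [nkva]
  (5) Pre-h Lowering: no change — [nkva]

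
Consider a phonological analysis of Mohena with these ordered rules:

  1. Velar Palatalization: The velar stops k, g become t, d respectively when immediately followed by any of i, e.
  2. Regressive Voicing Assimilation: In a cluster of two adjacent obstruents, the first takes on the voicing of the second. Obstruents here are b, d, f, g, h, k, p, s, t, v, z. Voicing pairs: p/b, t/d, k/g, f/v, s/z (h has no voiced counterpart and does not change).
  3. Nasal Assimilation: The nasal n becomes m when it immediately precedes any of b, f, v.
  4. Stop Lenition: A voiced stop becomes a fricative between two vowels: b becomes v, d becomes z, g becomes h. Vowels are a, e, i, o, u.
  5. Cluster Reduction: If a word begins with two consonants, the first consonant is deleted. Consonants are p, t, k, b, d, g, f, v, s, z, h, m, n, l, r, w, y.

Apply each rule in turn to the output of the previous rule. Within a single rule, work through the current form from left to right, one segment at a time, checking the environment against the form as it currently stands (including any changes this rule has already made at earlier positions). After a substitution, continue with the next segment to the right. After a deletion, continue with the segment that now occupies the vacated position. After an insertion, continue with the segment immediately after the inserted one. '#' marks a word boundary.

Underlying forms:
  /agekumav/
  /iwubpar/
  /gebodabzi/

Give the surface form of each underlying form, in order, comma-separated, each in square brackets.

/agekumav/:
  1 Velar Palatalization: [agekumav] → [adekumav]
  2 Regressive Voicing Assimilation: no change — [adekumav]
  3 Nasal Assimilation: no change — [adekumav]
  4 Stop Lenition: [adekumav] → [azekumav]
  5 Cluster Reduction: no change — [azekumav]
/iwubpar/:
  1 Velar Palatalization: no change — [iwubpar]
  2 Regressive Voicing Assimilation: [iwubpar] → [iwuppar]
  3 Nasal Assimilation: no change — [iwuppar]
  4 Stop Lenition: no change — [iwuppar]
  5 Cluster Reduction: no change — [iwuppar]
/gebodabzi/:
  1 Velar Palatalization: [gebodabzi] → [debodabzi]
  2 Regressive Voicing Assimilation: no change — [debodabzi]
  3 Nasal Assimilation: no change — [debodabzi]
  4 Stop Lenition: [debodabzi] → [devozabzi]
  5 Cluster Reduction: no change — [devozabzi]

[azekumav], [iwuppar], [devozabzi]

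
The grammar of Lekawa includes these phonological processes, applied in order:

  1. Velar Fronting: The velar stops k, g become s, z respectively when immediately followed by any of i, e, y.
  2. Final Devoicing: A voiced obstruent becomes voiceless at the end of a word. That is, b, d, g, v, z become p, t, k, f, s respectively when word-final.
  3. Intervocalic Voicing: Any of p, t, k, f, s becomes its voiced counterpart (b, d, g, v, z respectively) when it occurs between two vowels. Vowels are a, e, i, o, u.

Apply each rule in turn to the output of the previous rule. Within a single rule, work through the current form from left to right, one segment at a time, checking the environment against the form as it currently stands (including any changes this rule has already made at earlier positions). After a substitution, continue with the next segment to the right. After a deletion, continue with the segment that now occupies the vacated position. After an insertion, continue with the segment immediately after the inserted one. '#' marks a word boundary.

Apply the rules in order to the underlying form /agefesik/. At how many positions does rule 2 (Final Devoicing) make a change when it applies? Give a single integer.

0

1 Velar Fronting: [agefesik] → [azefesik]
2 Final Devoicing: no change — [azefesik]
3 Intervocalic Voicing: [azefesik] → [azevezik]
Rule 2 changed 0 position(s).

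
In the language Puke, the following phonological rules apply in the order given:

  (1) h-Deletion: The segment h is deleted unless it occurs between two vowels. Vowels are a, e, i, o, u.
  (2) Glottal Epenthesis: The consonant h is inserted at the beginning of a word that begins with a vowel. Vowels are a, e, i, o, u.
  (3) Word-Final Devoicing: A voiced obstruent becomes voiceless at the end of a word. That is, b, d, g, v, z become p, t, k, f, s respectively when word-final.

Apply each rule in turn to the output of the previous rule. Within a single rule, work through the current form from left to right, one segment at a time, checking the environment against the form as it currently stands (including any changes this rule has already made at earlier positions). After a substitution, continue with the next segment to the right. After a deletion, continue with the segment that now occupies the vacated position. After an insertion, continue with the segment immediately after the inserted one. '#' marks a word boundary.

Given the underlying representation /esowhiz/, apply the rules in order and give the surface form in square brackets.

[hesowis]

(1) h-Deletion: [esowhiz] → [esowiz]
(2) Glottal Epenthesis: [esowiz] → [hesowiz]
(3) Word-Final Devoicing: [hesowiz] → [hesowis]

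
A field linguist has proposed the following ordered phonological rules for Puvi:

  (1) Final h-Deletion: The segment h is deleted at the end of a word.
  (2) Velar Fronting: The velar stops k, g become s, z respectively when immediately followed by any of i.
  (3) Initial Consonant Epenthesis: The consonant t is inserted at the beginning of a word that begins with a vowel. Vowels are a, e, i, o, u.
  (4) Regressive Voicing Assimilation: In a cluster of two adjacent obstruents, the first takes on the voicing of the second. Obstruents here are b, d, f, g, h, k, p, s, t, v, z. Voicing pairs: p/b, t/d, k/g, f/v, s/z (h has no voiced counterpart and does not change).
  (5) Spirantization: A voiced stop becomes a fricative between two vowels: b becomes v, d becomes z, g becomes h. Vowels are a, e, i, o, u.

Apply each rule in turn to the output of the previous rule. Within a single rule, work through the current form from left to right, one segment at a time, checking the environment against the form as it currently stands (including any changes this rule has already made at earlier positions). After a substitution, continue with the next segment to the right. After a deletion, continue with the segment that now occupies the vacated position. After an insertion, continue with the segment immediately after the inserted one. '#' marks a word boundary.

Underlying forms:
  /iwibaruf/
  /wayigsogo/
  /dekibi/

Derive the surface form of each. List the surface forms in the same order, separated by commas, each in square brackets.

/iwibaruf/:
  (1) Final h-Deletion: no change — [iwibaruf]
  (2) Velar Fronting: no change — [iwibaruf]
  (3) Initial Consonant Epenthesis: [iwibaruf] → [tiwibaruf]
  (4) Regressive Voicing Assimilation: no change — [tiwibaruf]
  (5) Spirantization: [tiwibaruf] → [tiwivaruf]
/wayigsogo/:
  (1) Final h-Deletion: no change — [wayigsogo]
  (2) Velar Fronting: no change — [wayigsogo]
  (3) Initial Consonant Epenthesis: no change — [wayigsogo]
  (4) Regressive Voicing Assimilation: [wayigsogo] → [wayiksogo]
  (5) Spirantization: [wayiksogo] → [wayiksoho]
/dekibi/:
  (1) Final h-Deletion: no change — [dekibi]
  (2) Velar Fronting: [dekibi] → [desibi]
  (3) Initial Consonant Epenthesis: no change — [desibi]
  (4) Regressive Voicing Assimilation: no change — [desibi]
  (5) Spirantization: [desibi] → [desivi]

[tiwivaruf], [wayiksoho], [desivi]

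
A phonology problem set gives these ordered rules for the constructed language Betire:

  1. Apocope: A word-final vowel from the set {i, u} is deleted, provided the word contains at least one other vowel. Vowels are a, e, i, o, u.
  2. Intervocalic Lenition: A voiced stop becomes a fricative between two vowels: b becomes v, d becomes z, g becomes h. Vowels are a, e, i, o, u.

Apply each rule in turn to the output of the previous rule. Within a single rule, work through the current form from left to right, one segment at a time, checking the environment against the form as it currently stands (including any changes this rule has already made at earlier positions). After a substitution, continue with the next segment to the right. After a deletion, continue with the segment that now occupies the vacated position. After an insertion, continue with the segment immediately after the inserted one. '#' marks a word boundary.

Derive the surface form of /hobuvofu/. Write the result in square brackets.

[hovuvof]

1 Apocope: [hobuvofu] → [hobuvof]
2 Intervocalic Lenition: [hobuvof] → [hovuvof]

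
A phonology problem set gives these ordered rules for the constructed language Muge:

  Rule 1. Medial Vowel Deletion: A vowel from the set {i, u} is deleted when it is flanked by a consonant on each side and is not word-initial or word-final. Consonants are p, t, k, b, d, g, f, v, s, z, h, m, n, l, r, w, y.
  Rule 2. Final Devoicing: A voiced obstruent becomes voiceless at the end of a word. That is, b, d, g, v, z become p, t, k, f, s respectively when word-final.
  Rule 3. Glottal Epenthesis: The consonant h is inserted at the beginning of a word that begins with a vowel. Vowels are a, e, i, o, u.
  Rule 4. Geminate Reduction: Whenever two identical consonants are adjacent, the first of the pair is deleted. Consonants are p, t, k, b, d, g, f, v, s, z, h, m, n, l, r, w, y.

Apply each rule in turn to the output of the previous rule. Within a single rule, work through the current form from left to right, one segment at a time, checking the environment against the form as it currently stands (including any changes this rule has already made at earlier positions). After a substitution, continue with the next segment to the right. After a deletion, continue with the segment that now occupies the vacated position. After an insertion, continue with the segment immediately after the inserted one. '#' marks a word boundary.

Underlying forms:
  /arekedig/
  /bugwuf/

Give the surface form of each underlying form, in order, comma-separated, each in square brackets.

[harekedk], [bgwf]

/arekedig/:
  Rule 1 Medial Vowel Deletion: [arekedig] → [arekedg]
  Rule 2 Final Devoicing: [arekedg] → [arekedk]
  Rule 3 Glottal Epenthesis: [arekedk] → [harekedk]
  Rule 4 Geminate Reduction: no change — [harekedk]
/bugwuf/:
  Rule 1 Medial Vowel Deletion: [bugwuf] → [bgwf]
  Rule 2 Final Devoicing: no change — [bgwf]
  Rule 3 Glottal Epenthesis: no change — [bgwf]
  Rule 4 Geminate Reduction: no change — [bgwf]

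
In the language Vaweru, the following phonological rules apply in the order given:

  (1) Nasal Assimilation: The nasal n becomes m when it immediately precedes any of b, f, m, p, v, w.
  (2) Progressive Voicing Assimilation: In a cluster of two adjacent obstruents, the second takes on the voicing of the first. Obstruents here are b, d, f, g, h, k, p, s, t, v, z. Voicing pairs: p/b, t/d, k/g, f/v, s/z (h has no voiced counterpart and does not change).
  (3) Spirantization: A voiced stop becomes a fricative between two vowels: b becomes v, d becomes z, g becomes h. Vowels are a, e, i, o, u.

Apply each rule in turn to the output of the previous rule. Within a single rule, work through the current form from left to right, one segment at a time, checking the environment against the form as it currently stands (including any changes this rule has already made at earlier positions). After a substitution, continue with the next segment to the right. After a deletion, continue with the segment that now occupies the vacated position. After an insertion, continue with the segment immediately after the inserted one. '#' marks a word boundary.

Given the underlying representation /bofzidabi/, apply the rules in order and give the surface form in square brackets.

[bofsizavi]

(1) Nasal Assimilation: no change — [bofzidabi]
(2) Progressive Voicing Assimilation: [bofzidabi] → [bofsidabi]
(3) Spirantization: [bofsidabi] → [bofsizavi]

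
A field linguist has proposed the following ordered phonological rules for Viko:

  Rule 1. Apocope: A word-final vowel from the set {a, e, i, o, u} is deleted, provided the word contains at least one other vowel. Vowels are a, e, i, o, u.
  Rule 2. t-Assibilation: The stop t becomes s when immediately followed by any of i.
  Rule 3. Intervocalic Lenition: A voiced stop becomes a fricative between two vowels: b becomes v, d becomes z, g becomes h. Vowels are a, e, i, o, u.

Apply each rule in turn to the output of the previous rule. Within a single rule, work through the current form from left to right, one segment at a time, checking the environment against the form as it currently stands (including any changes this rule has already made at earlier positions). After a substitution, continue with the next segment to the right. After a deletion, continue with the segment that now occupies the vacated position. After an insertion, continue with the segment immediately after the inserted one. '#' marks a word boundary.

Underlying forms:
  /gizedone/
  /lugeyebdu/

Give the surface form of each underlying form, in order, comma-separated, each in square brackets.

/gizedone/:
  Rule 1 Apocope: [gizedone] → [gizedon]
  Rule 2 t-Assibilation: no change — [gizedon]
  Rule 3 Intervocalic Lenition: [gizedon] → [gizezon]
/lugeyebdu/:
  Rule 1 Apocope: [lugeyebdu] → [lugeyebd]
  Rule 2 t-Assibilation: no change — [lugeyebd]
  Rule 3 Intervocalic Lenition: [lugeyebd] → [luheyebd]

[gizezon], [luheyebd]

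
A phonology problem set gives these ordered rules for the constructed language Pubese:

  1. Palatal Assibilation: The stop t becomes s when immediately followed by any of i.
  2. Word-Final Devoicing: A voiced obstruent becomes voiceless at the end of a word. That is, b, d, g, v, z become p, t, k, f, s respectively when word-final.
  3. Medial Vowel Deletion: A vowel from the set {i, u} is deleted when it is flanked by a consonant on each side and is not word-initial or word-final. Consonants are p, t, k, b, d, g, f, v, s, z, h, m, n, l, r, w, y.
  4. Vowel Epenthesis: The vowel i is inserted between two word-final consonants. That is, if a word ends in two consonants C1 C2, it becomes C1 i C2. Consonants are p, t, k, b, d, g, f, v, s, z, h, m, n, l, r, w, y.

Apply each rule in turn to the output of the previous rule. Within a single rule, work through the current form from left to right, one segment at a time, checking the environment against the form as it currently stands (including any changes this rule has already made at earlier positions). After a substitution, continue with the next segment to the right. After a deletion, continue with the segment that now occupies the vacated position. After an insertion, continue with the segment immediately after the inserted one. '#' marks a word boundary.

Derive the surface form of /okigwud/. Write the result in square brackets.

1 Palatal Assibilation: no change — [okigwud]
2 Word-Final Devoicing: [okigwud] → [okigwut]
3 Medial Vowel Deletion: [okigwut] → [okgwt]
4 Vowel Epenthesis: [okgwt] → [okgwit]

[okgwit]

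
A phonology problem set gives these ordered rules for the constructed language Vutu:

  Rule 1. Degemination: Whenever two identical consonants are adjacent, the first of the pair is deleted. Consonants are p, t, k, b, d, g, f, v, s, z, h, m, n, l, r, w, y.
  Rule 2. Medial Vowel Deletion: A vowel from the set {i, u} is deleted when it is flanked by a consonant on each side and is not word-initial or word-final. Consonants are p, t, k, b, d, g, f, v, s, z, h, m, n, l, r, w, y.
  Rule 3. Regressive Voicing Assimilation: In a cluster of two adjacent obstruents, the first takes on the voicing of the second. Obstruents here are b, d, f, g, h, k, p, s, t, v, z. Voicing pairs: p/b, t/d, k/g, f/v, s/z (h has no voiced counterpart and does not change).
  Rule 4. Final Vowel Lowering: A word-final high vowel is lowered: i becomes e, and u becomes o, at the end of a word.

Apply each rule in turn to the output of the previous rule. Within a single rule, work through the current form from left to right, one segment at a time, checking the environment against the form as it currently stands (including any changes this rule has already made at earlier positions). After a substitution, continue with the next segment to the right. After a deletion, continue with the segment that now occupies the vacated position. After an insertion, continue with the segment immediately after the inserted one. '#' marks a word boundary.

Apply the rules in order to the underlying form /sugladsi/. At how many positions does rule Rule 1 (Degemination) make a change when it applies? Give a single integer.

Rule 1 Degemination: no change — [sugladsi]
Rule 2 Medial Vowel Deletion: [sugladsi] → [sgladsi]
Rule 3 Regressive Voicing Assimilation: [sgladsi] → [zglatsi]
Rule 4 Final Vowel Lowering: [zglatsi] → [zglatse]
Rule Rule 1 changed 0 position(s).

0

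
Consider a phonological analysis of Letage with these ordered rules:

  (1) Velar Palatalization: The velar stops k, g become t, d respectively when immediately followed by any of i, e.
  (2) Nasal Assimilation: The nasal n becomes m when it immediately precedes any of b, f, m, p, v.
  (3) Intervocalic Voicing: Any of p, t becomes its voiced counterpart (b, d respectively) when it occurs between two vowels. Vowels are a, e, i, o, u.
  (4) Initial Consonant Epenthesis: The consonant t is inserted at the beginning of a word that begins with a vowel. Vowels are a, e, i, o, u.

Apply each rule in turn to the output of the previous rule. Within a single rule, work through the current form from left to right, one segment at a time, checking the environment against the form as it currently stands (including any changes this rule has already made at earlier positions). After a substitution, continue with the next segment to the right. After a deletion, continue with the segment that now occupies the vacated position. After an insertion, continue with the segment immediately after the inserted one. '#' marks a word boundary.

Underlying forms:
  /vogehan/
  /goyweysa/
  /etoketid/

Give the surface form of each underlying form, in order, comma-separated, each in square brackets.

[vodehan], [goyweysa], [tedodedid]

/vogehan/:
  (1) Velar Palatalization: [vogehan] → [vodehan]
  (2) Nasal Assimilation: no change — [vodehan]
  (3) Intervocalic Voicing: no change — [vodehan]
  (4) Initial Consonant Epenthesis: no change — [vodehan]
/goyweysa/:
  (1) Velar Palatalization: no change — [goyweysa]
  (2) Nasal Assimilation: no change — [goyweysa]
  (3) Intervocalic Voicing: no change — [goyweysa]
  (4) Initial Consonant Epenthesis: no change — [goyweysa]
/etoketid/:
  (1) Velar Palatalization: [etoketid] → [etotetid]
  (2) Nasal Assimilation: no change — [etotetid]
  (3) Intervocalic Voicing: [etotetid] → [edodedid]
  (4) Initial Consonant Epenthesis: [edodedid] → [tedodedid]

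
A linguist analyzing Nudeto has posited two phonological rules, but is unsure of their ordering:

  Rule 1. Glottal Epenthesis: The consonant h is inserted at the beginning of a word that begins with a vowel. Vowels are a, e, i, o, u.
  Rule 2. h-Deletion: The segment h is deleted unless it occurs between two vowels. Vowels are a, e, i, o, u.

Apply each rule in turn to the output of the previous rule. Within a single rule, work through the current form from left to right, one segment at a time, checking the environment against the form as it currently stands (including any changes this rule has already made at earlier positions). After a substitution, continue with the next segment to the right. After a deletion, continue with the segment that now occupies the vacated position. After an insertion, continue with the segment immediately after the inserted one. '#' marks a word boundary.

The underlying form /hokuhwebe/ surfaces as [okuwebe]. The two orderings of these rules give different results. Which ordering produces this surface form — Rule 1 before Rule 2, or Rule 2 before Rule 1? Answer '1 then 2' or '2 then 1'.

1 then 2

Order 1 then 2:
  1 Glottal Epenthesis: no change — [hokuhwebe]
  2 h-Deletion: [hokuhwebe] → [okuwebe]
  result: [okuwebe]
Order 2 then 1:
  2 h-Deletion: [hokuhwebe] → [okuwebe]
  1 Glottal Epenthesis: [okuwebe] → [hokuwebe]
  result: [hokuwebe]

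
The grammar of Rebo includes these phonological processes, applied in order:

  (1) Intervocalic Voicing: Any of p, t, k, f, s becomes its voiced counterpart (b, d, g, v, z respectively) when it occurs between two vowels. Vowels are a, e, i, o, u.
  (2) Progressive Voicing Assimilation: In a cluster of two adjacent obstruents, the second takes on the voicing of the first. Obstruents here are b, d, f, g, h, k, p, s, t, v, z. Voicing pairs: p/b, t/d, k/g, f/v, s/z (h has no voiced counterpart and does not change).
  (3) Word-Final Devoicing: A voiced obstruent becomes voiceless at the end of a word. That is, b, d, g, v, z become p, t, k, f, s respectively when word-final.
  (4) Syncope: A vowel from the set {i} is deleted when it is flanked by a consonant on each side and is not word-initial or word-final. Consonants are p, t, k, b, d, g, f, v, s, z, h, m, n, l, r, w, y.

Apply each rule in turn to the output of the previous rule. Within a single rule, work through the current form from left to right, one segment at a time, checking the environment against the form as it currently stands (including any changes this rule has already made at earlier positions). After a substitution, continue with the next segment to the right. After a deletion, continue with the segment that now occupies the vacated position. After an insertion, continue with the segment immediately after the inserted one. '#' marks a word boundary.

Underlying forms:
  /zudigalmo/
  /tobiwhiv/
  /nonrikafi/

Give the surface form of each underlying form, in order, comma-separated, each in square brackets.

/zudigalmo/:
  (1) Intervocalic Voicing: no change — [zudigalmo]
  (2) Progressive Voicing Assimilation: no change — [zudigalmo]
  (3) Word-Final Devoicing: no change — [zudigalmo]
  (4) Syncope: [zudigalmo] → [zudgalmo]
/tobiwhiv/:
  (1) Intervocalic Voicing: no change — [tobiwhiv]
  (2) Progressive Voicing Assimilation: no change — [tobiwhiv]
  (3) Word-Final Devoicing: [tobiwhiv] → [tobiwhif]
  (4) Syncope: [tobiwhif] → [tobwhf]
/nonrikafi/:
  (1) Intervocalic Voicing: [nonrikafi] → [nonrigavi]
  (2) Progressive Voicing Assimilation: no change — [nonrigavi]
  (3) Word-Final Devoicing: no change — [nonrigavi]
  (4) Syncope: [nonrigavi] → [nonrgavi]

[zudgalmo], [tobwhf], [nonrgavi]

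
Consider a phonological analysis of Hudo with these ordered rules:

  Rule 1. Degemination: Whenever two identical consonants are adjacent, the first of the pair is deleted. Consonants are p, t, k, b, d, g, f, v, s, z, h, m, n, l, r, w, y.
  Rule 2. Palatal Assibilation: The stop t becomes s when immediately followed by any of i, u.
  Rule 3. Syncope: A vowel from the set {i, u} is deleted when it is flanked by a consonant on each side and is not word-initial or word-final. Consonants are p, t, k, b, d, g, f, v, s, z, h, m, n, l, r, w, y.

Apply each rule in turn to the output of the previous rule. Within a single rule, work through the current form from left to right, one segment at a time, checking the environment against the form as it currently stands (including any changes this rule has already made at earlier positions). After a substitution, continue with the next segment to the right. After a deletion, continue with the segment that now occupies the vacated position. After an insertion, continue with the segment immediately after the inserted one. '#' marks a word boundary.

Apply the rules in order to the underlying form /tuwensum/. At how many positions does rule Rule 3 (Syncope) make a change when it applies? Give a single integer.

2

Rule 1 Degemination: no change — [tuwensum]
Rule 2 Palatal Assibilation: [tuwensum] → [suwensum]
Rule 3 Syncope: [suwensum] → [swensm]
Rule Rule 3 changed 2 position(s).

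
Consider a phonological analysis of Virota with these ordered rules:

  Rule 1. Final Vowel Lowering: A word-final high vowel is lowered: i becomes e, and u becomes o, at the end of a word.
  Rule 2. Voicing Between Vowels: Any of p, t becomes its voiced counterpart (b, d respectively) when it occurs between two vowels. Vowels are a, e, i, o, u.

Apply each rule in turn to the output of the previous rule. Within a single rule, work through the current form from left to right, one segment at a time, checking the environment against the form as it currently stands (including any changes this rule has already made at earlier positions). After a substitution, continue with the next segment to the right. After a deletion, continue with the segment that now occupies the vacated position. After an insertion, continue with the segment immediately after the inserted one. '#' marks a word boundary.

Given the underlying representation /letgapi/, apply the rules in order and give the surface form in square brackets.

Rule 1 Final Vowel Lowering: [letgapi] → [letgape]
Rule 2 Voicing Between Vowels: [letgape] → [letgabe]

[letgabe]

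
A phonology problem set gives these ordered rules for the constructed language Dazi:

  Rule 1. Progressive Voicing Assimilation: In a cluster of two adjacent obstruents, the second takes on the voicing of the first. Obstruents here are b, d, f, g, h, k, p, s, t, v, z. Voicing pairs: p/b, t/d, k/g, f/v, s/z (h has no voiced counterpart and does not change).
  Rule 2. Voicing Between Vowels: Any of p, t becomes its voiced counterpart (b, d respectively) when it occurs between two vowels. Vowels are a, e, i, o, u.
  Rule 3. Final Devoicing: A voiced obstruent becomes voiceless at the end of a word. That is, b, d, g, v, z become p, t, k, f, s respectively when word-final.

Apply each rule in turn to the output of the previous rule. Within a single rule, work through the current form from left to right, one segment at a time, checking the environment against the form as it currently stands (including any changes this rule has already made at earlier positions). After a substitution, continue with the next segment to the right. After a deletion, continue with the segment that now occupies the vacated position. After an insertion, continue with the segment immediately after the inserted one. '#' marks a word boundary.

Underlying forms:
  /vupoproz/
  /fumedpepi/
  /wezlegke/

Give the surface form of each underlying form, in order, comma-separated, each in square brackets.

[vubopros], [fumedbebi], [wezlegge]

/vupoproz/:
  Rule 1 Progressive Voicing Assimilation: no change — [vupoproz]
  Rule 2 Voicing Between Vowels: [vupoproz] → [vuboproz]
  Rule 3 Final Devoicing: [vuboproz] → [vubopros]
/fumedpepi/:
  Rule 1 Progressive Voicing Assimilation: [fumedpepi] → [fumedbepi]
  Rule 2 Voicing Between Vowels: [fumedbepi] → [fumedbebi]
  Rule 3 Final Devoicing: no change — [fumedbebi]
/wezlegke/:
  Rule 1 Progressive Voicing Assimilation: [wezlegke] → [wezlegge]
  Rule 2 Voicing Between Vowels: no change — [wezlegge]
  Rule 3 Final Devoicing: no change — [wezlegge]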